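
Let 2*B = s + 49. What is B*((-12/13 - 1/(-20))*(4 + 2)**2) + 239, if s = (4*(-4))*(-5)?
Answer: -232477/130 ≈ -1788.3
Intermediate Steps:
s = 80 (s = -16*(-5) = 80)
B = 129/2 (B = (80 + 49)/2 = (1/2)*129 = 129/2 ≈ 64.500)
B*((-12/13 - 1/(-20))*(4 + 2)**2) + 239 = 129*((-12/13 - 1/(-20))*(4 + 2)**2)/2 + 239 = 129*((-12*1/13 - 1*(-1/20))*6**2)/2 + 239 = 129*((-12/13 + 1/20)*36)/2 + 239 = 129*(-227/260*36)/2 + 239 = (129/2)*(-2043/65) + 239 = -263547/130 + 239 = -232477/130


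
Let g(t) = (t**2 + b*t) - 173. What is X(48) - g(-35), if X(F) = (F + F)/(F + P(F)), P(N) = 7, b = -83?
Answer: -217539/55 ≈ -3955.3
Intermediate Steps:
g(t) = -173 + t**2 - 83*t (g(t) = (t**2 - 83*t) - 173 = -173 + t**2 - 83*t)
X(F) = 2*F/(7 + F) (X(F) = (F + F)/(F + 7) = (2*F)/(7 + F) = 2*F/(7 + F))
X(48) - g(-35) = 2*48/(7 + 48) - (-173 + (-35)**2 - 83*(-35)) = 2*48/55 - (-173 + 1225 + 2905) = 2*48*(1/55) - 1*3957 = 96/55 - 3957 = -217539/55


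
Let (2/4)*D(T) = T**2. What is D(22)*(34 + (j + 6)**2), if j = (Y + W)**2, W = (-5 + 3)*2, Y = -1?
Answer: 963160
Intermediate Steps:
D(T) = 2*T**2
W = -4 (W = -2*2 = -4)
j = 25 (j = (-1 - 4)**2 = (-5)**2 = 25)
D(22)*(34 + (j + 6)**2) = (2*22**2)*(34 + (25 + 6)**2) = (2*484)*(34 + 31**2) = 968*(34 + 961) = 968*995 = 963160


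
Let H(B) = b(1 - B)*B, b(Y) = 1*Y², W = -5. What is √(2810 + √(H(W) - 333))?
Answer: √(2810 + 3*I*√57) ≈ 53.01 + 0.2136*I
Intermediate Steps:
b(Y) = Y²
H(B) = B*(1 - B)² (H(B) = (1 - B)²*B = B*(1 - B)²)
√(2810 + √(H(W) - 333)) = √(2810 + √(-5*(-1 - 5)² - 333)) = √(2810 + √(-5*(-6)² - 333)) = √(2810 + √(-5*36 - 333)) = √(2810 + √(-180 - 333)) = √(2810 + √(-513)) = √(2810 + 3*I*√57)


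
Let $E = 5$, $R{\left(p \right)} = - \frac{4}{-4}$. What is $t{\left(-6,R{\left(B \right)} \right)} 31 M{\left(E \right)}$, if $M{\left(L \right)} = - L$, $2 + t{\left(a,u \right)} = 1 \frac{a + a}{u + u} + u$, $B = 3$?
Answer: $1085$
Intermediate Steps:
$R{\left(p \right)} = 1$ ($R{\left(p \right)} = \left(-4\right) \left(- \frac{1}{4}\right) = 1$)
$t{\left(a,u \right)} = -2 + u + \frac{a}{u}$ ($t{\left(a,u \right)} = -2 + \left(1 \frac{a + a}{u + u} + u\right) = -2 + \left(1 \frac{2 a}{2 u} + u\right) = -2 + \left(1 \cdot 2 a \frac{1}{2 u} + u\right) = -2 + \left(1 \frac{a}{u} + u\right) = -2 + \left(\frac{a}{u} + u\right) = -2 + \left(u + \frac{a}{u}\right) = -2 + u + \frac{a}{u}$)
$t{\left(-6,R{\left(B \right)} \right)} 31 M{\left(E \right)} = \left(-2 + 1 - \frac{6}{1}\right) 31 \left(\left(-1\right) 5\right) = \left(-2 + 1 - 6\right) 31 \left(-5\right) = \left(-7\right) 31 \left(-5\right) = \left(-217\right) \left(-5\right) = 1085$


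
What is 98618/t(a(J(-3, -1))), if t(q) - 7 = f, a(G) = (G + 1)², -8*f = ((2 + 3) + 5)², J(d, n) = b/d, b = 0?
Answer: -197236/11 ≈ -17931.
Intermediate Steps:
J(d, n) = 0 (J(d, n) = 0/d = 0)
f = -25/2 (f = -((2 + 3) + 5)²/8 = -(5 + 5)²/8 = -⅛*10² = -⅛*100 = -25/2 ≈ -12.500)
a(G) = (1 + G)²
t(q) = -11/2 (t(q) = 7 - 25/2 = -11/2)
98618/t(a(J(-3, -1))) = 98618/(-11/2) = 98618*(-2/11) = -197236/11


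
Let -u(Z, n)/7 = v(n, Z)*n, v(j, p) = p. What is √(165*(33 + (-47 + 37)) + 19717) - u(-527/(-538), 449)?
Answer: 1656361/538 + 2*√5878 ≈ 3232.1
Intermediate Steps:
u(Z, n) = -7*Z*n
√(165*(33 + (-47 + 37)) + 19717) - u(-527/(-538), 449) = √(165*(33 + (-47 + 37)) + 19717) - (-7)*(-527/(-538))*449 = √(165*(33 - 10) + 19717) - (-7)*(-527*(-1/538))*449 = √(165*23 + 19717) - (-7)*527*449/538 = √(3795 + 19717) - 1*(-1656361/538) = √23512 + 1656361/538 = 2*√5878 + 1656361/538 = 1656361/538 + 2*√5878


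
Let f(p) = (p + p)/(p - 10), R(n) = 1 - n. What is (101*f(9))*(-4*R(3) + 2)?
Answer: -18180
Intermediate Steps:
f(p) = 2*p/(-10 + p) (f(p) = (2*p)/(-10 + p) = 2*p/(-10 + p))
(101*f(9))*(-4*R(3) + 2) = (101*(2*9/(-10 + 9)))*(-4*(1 - 1*3) + 2) = (101*(2*9/(-1)))*(-4*(1 - 3) + 2) = (101*(2*9*(-1)))*(-4*(-2) + 2) = (101*(-18))*(8 + 2) = -1818*10 = -18180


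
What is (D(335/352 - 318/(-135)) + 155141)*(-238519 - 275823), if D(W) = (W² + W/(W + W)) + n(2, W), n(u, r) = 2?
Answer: -10011440038368917099/125452800 ≈ -7.9802e+10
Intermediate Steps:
D(W) = 5/2 + W² (D(W) = (W² + W/(W + W)) + 2 = (W² + W/((2*W))) + 2 = (W² + (1/(2*W))*W) + 2 = (W² + ½) + 2 = (½ + W²) + 2 = 5/2 + W²)
(D(335/352 - 318/(-135)) + 155141)*(-238519 - 275823) = ((5/2 + (335/352 - 318/(-135))²) + 155141)*(-238519 - 275823) = ((5/2 + (335*(1/352) - 318*(-1/135))²) + 155141)*(-514342) = ((5/2 + (335/352 + 106/45)²) + 155141)*(-514342) = ((5/2 + (52387/15840)²) + 155141)*(-514342) = ((5/2 + 2744397769/250905600) + 155141)*(-514342) = (3371661769/250905600 + 155141)*(-514342) = (38929117351369/250905600)*(-514342) = -10011440038368917099/125452800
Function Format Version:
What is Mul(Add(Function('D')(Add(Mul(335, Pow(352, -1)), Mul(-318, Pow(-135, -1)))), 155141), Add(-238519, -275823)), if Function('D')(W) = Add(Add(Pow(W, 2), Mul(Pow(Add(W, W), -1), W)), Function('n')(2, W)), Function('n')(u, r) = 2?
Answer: Rational(-10011440038368917099, 125452800) ≈ -7.9802e+10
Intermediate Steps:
Function('D')(W) = Add(Rational(5, 2), Pow(W, 2)) (Function('D')(W) = Add(Add(Pow(W, 2), Mul(Pow(Add(W, W), -1), W)), 2) = Add(Add(Pow(W, 2), Mul(Pow(Mul(2, W), -1), W)), 2) = Add(Add(Pow(W, 2), Mul(Mul(Rational(1, 2), Pow(W, -1)), W)), 2) = Add(Add(Pow(W, 2), Rational(1, 2)), 2) = Add(Add(Rational(1, 2), Pow(W, 2)), 2) = Add(Rational(5, 2), Pow(W, 2)))
Mul(Add(Function('D')(Add(Mul(335, Pow(352, -1)), Mul(-318, Pow(-135, -1)))), 155141), Add(-238519, -275823)) = Mul(Add(Add(Rational(5, 2), Pow(Add(Mul(335, Pow(352, -1)), Mul(-318, Pow(-135, -1))), 2)), 155141), Add(-238519, -275823)) = Mul(Add(Add(Rational(5, 2), Pow(Add(Mul(335, Rational(1, 352)), Mul(-318, Rational(-1, 135))), 2)), 155141), -514342) = Mul(Add(Add(Rational(5, 2), Pow(Add(Rational(335, 352), Rational(106, 45)), 2)), 155141), -514342) = Mul(Add(Add(Rational(5, 2), Pow(Rational(52387, 15840), 2)), 155141), -514342) = Mul(Add(Add(Rational(5, 2), Rational(2744397769, 250905600)), 155141), -514342) = Mul(Add(Rational(3371661769, 250905600), 155141), -514342) = Mul(Rational(38929117351369, 250905600), -514342) = Rational(-10011440038368917099, 125452800)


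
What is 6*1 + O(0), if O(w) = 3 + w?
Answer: 9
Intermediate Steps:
6*1 + O(0) = 6*1 + (3 + 0) = 6 + 3 = 9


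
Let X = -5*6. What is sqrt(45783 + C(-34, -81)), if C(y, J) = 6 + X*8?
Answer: 3*sqrt(5061) ≈ 213.42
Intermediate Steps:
X = -30
C(y, J) = -234 (C(y, J) = 6 - 30*8 = 6 - 240 = -234)
sqrt(45783 + C(-34, -81)) = sqrt(45783 - 234) = sqrt(45549) = 3*sqrt(5061)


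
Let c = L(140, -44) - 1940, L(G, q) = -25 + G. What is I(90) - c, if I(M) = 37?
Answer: 1862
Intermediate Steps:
c = -1825 (c = (-25 + 140) - 1940 = 115 - 1940 = -1825)
I(90) - c = 37 - 1*(-1825) = 37 + 1825 = 1862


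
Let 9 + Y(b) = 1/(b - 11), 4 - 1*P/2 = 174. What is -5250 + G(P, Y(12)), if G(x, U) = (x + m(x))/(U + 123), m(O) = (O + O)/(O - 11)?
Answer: -42406982/8073 ≈ -5252.9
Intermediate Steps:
P = -340 (P = 8 - 2*174 = 8 - 348 = -340)
Y(b) = -9 + 1/(-11 + b) (Y(b) = -9 + 1/(b - 11) = -9 + 1/(-11 + b))
m(O) = 2*O/(-11 + O) (m(O) = (2*O)/(-11 + O) = 2*O/(-11 + O))
G(x, U) = (x + 2*x/(-11 + x))/(123 + U) (G(x, U) = (x + 2*x/(-11 + x))/(U + 123) = (x + 2*x/(-11 + x))/(123 + U))
-5250 + G(P, Y(12)) = -5250 - 340*(-9 - 340)/((-11 - 340)*(123 + (100 - 9*12)/(-11 + 12))) = -5250 - 340*(-349)/(-351*(123 + (100 - 108)/1)) = -5250 - 340*(-1/351)*(-349)/(123 + 1*(-8)) = -5250 - 340*(-1/351)*(-349)/(123 - 8) = -5250 - 340*(-1/351)*(-349)/115 = -5250 - 340*(-1/351)*1/115*(-349) = -5250 - 23732/8073 = -42406982/8073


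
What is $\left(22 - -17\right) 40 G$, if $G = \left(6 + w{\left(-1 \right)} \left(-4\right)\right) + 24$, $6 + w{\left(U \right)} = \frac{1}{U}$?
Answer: $90480$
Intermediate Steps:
$w{\left(U \right)} = -6 + \frac{1}{U}$
$G = 58$ ($G = \left(6 + \left(-6 + \frac{1}{-1}\right) \left(-4\right)\right) + 24 = \left(6 + \left(-6 - 1\right) \left(-4\right)\right) + 24 = \left(6 - -28\right) + 24 = \left(6 + 28\right) + 24 = 34 + 24 = 58$)
$\left(22 - -17\right) 40 G = \left(22 - -17\right) 40 \cdot 58 = \left(22 + 17\right) 40 \cdot 58 = 39 \cdot 40 \cdot 58 = 1560 \cdot 58 = 90480$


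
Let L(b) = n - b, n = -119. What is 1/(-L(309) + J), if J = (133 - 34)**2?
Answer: 1/10229 ≈ 9.7761e-5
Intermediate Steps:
L(b) = -119 - b
J = 9801 (J = 99**2 = 9801)
1/(-L(309) + J) = 1/(-(-119 - 1*309) + 9801) = 1/(-(-119 - 309) + 9801) = 1/(-1*(-428) + 9801) = 1/(428 + 9801) = 1/10229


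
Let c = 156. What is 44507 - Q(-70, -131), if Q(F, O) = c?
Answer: 44351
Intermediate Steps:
Q(F, O) = 156
44507 - Q(-70, -131) = 44507 - 1*156 = 44507 - 156 = 44351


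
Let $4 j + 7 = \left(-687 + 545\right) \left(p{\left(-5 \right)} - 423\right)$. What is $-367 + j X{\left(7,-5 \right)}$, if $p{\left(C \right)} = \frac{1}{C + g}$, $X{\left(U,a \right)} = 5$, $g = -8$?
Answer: $\frac{3885461}{52} \approx 74720.0$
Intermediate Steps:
$p{\left(C \right)} = \frac{1}{-8 + C}$ ($p{\left(C \right)} = \frac{1}{C - 8} = \frac{1}{-8 + C}$)
$j = \frac{780909}{52}$ ($j = - \frac{7}{4} + \frac{\left(-687 + 545\right) \left(\frac{1}{-8 - 5} - 423\right)}{4} = - \frac{7}{4} + \frac{\left(-142\right) \left(\frac{1}{-13} - 423\right)}{4} = - \frac{7}{4} + \frac{\left(-142\right) \left(- \frac{1}{13} - 423\right)}{4} = - \frac{7}{4} + \frac{\left(-142\right) \left(- \frac{5500}{13}\right)}{4} = - \frac{7}{4} + \frac{1}{4} \cdot \frac{781000}{13} = - \frac{7}{4} + \frac{195250}{13} = \frac{780909}{52} \approx 15017.0$)
$-367 + j X{\left(7,-5 \right)} = -367 + \frac{780909}{52} \cdot 5 = -367 + \frac{3904545}{52} = \frac{3885461}{52}$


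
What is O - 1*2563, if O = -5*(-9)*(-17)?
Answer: -3328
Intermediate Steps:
O = -765 (O = 45*(-17) = -765)
O - 1*2563 = -765 - 1*2563 = -765 - 2563 = -3328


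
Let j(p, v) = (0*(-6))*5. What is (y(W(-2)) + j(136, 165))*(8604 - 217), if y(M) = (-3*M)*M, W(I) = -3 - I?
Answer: -25161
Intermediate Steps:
j(p, v) = 0 (j(p, v) = 0*5 = 0)
y(M) = -3*M²
(y(W(-2)) + j(136, 165))*(8604 - 217) = (-3*(-3 - 1*(-2))² + 0)*(8604 - 217) = (-3*(-3 + 2)² + 0)*8387 = (-3*(-1)² + 0)*8387 = (-3*1 + 0)*8387 = (-3 + 0)*8387 = -3*8387 = -25161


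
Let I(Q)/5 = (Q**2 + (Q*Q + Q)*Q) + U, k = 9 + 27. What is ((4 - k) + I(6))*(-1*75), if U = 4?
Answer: -107100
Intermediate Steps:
k = 36
I(Q) = 20 + 5*Q**2 + 5*Q*(Q + Q**2) (I(Q) = 5*((Q**2 + (Q*Q + Q)*Q) + 4) = 5*((Q**2 + (Q**2 + Q)*Q) + 4) = 5*((Q**2 + (Q + Q**2)*Q) + 4) = 5*((Q**2 + Q*(Q + Q**2)) + 4) = 5*(4 + Q**2 + Q*(Q + Q**2)) = 20 + 5*Q**2 + 5*Q*(Q + Q**2))
((4 - k) + I(6))*(-1*75) = ((4 - 1*36) + (20 + 5*6**3 + 10*6**2))*(-1*75) = ((4 - 36) + (20 + 5*216 + 10*36))*(-75) = (-32 + (20 + 1080 + 360))*(-75) = (-32 + 1460)*(-75) = 1428*(-75) = -107100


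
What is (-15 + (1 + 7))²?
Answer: 49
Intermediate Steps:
(-15 + (1 + 7))² = (-15 + 8)² = (-7)² = 49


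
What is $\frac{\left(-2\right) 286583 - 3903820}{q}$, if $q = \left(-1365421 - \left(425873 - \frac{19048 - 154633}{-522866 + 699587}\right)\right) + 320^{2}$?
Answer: $\frac{263725814302}{99487724053} \approx 2.6508$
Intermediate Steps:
$q = - \frac{99487724053}{58907}$ ($q = \left(-1365421 - \left(425873 + \frac{135585}{176721}\right)\right) + 102400 = \left(-1365421 - \frac{25086946006}{58907}\right) + 102400 = - \frac{105519800853}{58907} + 102400 = - \frac{99487724053}{58907} \approx -1.6889 \cdot 10^{6}$)
$\frac{\left(-2\right) 286583 - 3903820}{q} = \frac{\left(-2\right) 286583 - 3903820}{- \frac{99487724053}{58907}} = \left(-573166 - 3903820\right) \left(- \frac{58907}{99487724053}\right) = \left(-4476986\right) \left(- \frac{58907}{99487724053}\right) = \frac{263725814302}{99487724053}$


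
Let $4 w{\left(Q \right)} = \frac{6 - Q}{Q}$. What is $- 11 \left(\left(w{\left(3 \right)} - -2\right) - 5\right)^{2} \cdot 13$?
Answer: $- \frac{17303}{16} \approx -1081.4$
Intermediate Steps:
$w{\left(Q \right)} = \frac{6 - Q}{4 Q}$ ($w{\left(Q \right)} = \frac{\left(6 - Q\right) \frac{1}{Q}}{4} = \frac{\frac{1}{Q} \left(6 - Q\right)}{4} = \frac{6 - Q}{4 Q}$)
$- 11 \left(\left(w{\left(3 \right)} - -2\right) - 5\right)^{2} \cdot 13 = - 11 \left(\left(\frac{6 - 3}{4 \cdot 3} - -2\right) - 5\right)^{2} \cdot 13 = - 11 \left(\left(\frac{1}{4} \cdot \frac{1}{3} \left(6 - 3\right) + 2\right) - 5\right)^{2} \cdot 13 = - 11 \left(\left(\frac{1}{4} \cdot \frac{1}{3} \cdot 3 + 2\right) - 5\right)^{2} \cdot 13 = - 11 \left(\left(\frac{1}{4} + 2\right) - 5\right)^{2} \cdot 13 = - 11 \left(\frac{9}{4} - 5\right)^{2} \cdot 13 = - 11 \left(- \frac{11}{4}\right)^{2} \cdot 13 = \left(-11\right) \frac{121}{16} \cdot 13 = \left(- \frac{1331}{16}\right) 13 = - \frac{17303}{16}$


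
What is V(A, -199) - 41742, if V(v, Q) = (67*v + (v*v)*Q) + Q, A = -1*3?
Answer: -43933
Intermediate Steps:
A = -3
V(v, Q) = Q + 67*v + Q*v² (V(v, Q) = (67*v + v²*Q) + Q = (67*v + Q*v²) + Q = Q + 67*v + Q*v²)
V(A, -199) - 41742 = (-199 + 67*(-3) - 199*(-3)²) - 41742 = (-199 - 201 - 199*9) - 41742 = (-199 - 201 - 1791) - 41742 = -2191 - 41742 = -43933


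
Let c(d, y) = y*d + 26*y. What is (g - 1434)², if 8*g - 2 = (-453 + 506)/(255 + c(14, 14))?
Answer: 87385047912009/42510400 ≈ 2.0556e+6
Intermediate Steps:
c(d, y) = 26*y + d*y (c(d, y) = d*y + 26*y = 26*y + d*y)
g = 1683/6520 (g = ¼ + ((-453 + 506)/(255 + 14*(26 + 14)))/8 = ¼ + (53/(255 + 14*40))/8 = ¼ + (53/(255 + 560))/8 = ¼ + (53/815)/8 = ¼ + (53*(1/815))/8 = ¼ + (⅛)*(53/815) = ¼ + 53/6520 = 1683/6520 ≈ 0.25813)
(g - 1434)² = (1683/6520 - 1434)² = (-9347997/6520)² = 87385047912009/42510400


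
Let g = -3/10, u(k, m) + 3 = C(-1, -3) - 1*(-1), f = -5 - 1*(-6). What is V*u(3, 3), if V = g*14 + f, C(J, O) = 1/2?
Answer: 24/5 ≈ 4.8000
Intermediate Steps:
C(J, O) = ½
f = 1 (f = -5 + 6 = 1)
u(k, m) = -3/2 (u(k, m) = -3 + (½ - 1*(-1)) = -3 + (½ + 1) = -3 + 3/2 = -3/2)
g = -3/10 (g = -3*⅒ = -3/10 ≈ -0.30000)
V = -16/5 (V = -3/10*14 + 1 = -21/5 + 1 = -16/5 ≈ -3.2000)
V*u(3, 3) = -16/5*(-3/2) = 24/5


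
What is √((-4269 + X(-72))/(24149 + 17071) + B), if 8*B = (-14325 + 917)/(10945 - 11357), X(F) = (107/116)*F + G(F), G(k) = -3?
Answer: √1668692501878470/20520690 ≈ 1.9907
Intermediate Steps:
X(F) = -3 + 107*F/116 (X(F) = (107/116)*F - 3 = (107*(1/116))*F - 3 = 107*F/116 - 3 = -3 + 107*F/116)
B = 419/103 (B = ((-14325 + 917)/(10945 - 11357))/8 = (-13408/(-412))/8 = (-13408*(-1/412))/8 = (⅛)*(3352/103) = 419/103 ≈ 4.0680)
√((-4269 + X(-72))/(24149 + 17071) + B) = √((-4269 + (-3 + (107/116)*(-72)))/(24149 + 17071) + 419/103) = √((-4269 + (-3 - 1926/29))/41220 + 419/103) = √((-4269 - 2013/29)*(1/41220) + 419/103) = √(-125814/29*1/41220 + 419/103) = √(-20969/199230 + 419/103) = √(81317563/20520690) = √1668692501878470/20520690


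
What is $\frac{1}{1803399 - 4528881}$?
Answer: $- \frac{1}{2725482} \approx -3.6691 \cdot 10^{-7}$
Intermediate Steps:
$\frac{1}{1803399 - 4528881} = \frac{1}{-2725482} = - \frac{1}{2725482}$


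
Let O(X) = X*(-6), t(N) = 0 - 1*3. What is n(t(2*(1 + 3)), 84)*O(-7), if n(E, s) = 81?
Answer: 3402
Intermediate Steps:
t(N) = -3 (t(N) = 0 - 3 = -3)
O(X) = -6*X
n(t(2*(1 + 3)), 84)*O(-7) = 81*(-6*(-7)) = 81*42 = 3402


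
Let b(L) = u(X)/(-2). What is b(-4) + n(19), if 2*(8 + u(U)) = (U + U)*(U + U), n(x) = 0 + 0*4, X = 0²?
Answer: 4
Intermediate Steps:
X = 0
n(x) = 0 (n(x) = 0 + 0 = 0)
u(U) = -8 + 2*U² (u(U) = -8 + ((U + U)*(U + U))/2 = -8 + ((2*U)*(2*U))/2 = -8 + (4*U²)/2 = -8 + 2*U²)
b(L) = 4 (b(L) = (-8 + 2*0²)/(-2) = (-8 + 2*0)*(-½) = (-8 + 0)*(-½) = -8*(-½) = 4)
b(-4) + n(19) = 4 + 0 = 4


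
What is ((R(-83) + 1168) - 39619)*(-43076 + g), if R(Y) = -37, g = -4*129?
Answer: 1677768896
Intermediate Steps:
g = -516
((R(-83) + 1168) - 39619)*(-43076 + g) = ((-37 + 1168) - 39619)*(-43076 - 516) = (1131 - 39619)*(-43592) = -38488*(-43592) = 1677768896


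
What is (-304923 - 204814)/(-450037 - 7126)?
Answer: 509737/457163 ≈ 1.1150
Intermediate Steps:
(-304923 - 204814)/(-450037 - 7126) = -509737/(-457163) = -509737*(-1/457163) = 509737/457163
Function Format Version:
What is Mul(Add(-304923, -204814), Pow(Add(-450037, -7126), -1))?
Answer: Rational(509737, 457163) ≈ 1.1150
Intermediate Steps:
Mul(Add(-304923, -204814), Pow(Add(-450037, -7126), -1)) = Mul(-509737, Pow(-457163, -1)) = Mul(-509737, Rational(-1, 457163)) = Rational(509737, 457163)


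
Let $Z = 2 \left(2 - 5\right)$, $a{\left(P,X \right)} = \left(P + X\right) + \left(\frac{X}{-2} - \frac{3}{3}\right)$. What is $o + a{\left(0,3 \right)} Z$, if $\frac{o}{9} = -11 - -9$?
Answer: $-21$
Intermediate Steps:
$a{\left(P,X \right)} = -1 + P + \frac{X}{2}$ ($a{\left(P,X \right)} = \left(P + X\right) + \left(X \left(- \frac{1}{2}\right) - 1\right) = \left(P + X\right) - \left(1 + \frac{X}{2}\right) = -1 + P + \frac{X}{2}$)
$Z = -6$ ($Z = 2 \left(-3\right) = -6$)
$o = -18$ ($o = 9 \left(-11 - -9\right) = 9 \left(-11 + 9\right) = 9 \left(-2\right) = -18$)
$o + a{\left(0,3 \right)} Z = -18 + \left(-1 + 0 + \frac{1}{2} \cdot 3\right) \left(-6\right) = -18 + \left(-1 + 0 + \frac{3}{2}\right) \left(-6\right) = -18 + \frac{1}{2} \left(-6\right) = -18 - 3 = -21$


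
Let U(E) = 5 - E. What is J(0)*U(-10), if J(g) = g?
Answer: 0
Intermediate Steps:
J(0)*U(-10) = 0*(5 - 1*(-10)) = 0*(5 + 10) = 0*15 = 0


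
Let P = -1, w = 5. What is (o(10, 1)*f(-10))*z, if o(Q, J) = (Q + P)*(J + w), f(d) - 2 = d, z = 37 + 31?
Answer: -29376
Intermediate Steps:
z = 68
f(d) = 2 + d
o(Q, J) = (-1 + Q)*(5 + J) (o(Q, J) = (Q - 1)*(J + 5) = (-1 + Q)*(5 + J))
(o(10, 1)*f(-10))*z = ((-5 - 1*1 + 5*10 + 1*10)*(2 - 10))*68 = ((-5 - 1 + 50 + 10)*(-8))*68 = (54*(-8))*68 = -432*68 = -29376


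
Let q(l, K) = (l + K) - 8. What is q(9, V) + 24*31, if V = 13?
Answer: 758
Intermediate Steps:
q(l, K) = -8 + K + l (q(l, K) = (K + l) - 8 = -8 + K + l)
q(9, V) + 24*31 = (-8 + 13 + 9) + 24*31 = 14 + 744 = 758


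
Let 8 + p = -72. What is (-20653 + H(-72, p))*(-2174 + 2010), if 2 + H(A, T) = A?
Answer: 3399228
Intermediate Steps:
p = -80 (p = -8 - 72 = -80)
H(A, T) = -2 + A
(-20653 + H(-72, p))*(-2174 + 2010) = (-20653 + (-2 - 72))*(-2174 + 2010) = (-20653 - 74)*(-164) = -20727*(-164) = 3399228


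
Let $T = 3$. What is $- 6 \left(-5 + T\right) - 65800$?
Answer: $-65788$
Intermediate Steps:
$- 6 \left(-5 + T\right) - 65800 = - 6 \left(-5 + 3\right) - 65800 = \left(-6\right) \left(-2\right) - 65800 = 12 - 65800 = -65788$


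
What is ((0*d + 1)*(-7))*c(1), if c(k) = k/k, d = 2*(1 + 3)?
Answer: -7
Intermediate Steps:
d = 8 (d = 2*4 = 8)
c(k) = 1
((0*d + 1)*(-7))*c(1) = ((0*8 + 1)*(-7))*1 = ((0 + 1)*(-7))*1 = (1*(-7))*1 = -7*1 = -7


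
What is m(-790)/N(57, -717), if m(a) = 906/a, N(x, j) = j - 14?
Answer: 453/288745 ≈ 0.0015689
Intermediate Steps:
N(x, j) = -14 + j
m(-790)/N(57, -717) = (906/(-790))/(-14 - 717) = (906*(-1/790))/(-731) = -453/395*(-1/731) = 453/288745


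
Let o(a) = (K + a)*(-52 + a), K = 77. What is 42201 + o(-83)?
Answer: 43011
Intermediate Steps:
o(a) = (-52 + a)*(77 + a) (o(a) = (77 + a)*(-52 + a) = (-52 + a)*(77 + a))
42201 + o(-83) = 42201 + (-4004 + (-83)**2 + 25*(-83)) = 42201 + (-4004 + 6889 - 2075) = 42201 + 810 = 43011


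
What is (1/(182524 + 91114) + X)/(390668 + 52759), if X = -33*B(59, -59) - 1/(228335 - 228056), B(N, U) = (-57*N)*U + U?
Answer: -499740183194987/33853435201854 ≈ -14.762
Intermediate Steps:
B(N, U) = U - 57*N*U (B(N, U) = -57*N*U + U = U - 57*N*U)
X = -1826282107/279 (X = -(-1947)*(1 - 57*59) - 1/(228335 - 228056) = -(-1947)*(1 - 3363) - 1/279 = -(-1947)*(-3362) - 1*1/279 = -33*198358 - 1/279 = -6545814 - 1/279 = -1826282107/279 ≈ -6.5458e+6)
(1/(182524 + 91114) + X)/(390668 + 52759) = (1/(182524 + 91114) - 1826282107/279)/(390668 + 52759) = (1/273638 - 1826282107/279)/443427 = (1/273638 - 1826282107/279)*(1/443427) = -499740183194987/76345002*1/443427 = -499740183194987/33853435201854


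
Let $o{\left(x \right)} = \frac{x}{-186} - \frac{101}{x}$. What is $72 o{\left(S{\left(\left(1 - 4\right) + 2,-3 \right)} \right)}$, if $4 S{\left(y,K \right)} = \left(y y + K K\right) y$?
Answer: $\frac{451014}{155} \approx 2909.8$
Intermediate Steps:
$S{\left(y,K \right)} = \frac{y \left(K^{2} + y^{2}\right)}{4}$ ($S{\left(y,K \right)} = \frac{\left(y y + K K\right) y}{4} = \frac{\left(y^{2} + K^{2}\right) y}{4} = \frac{\left(K^{2} + y^{2}\right) y}{4} = \frac{y \left(K^{2} + y^{2}\right)}{4}$)
$o{\left(x \right)} = - \frac{101}{x} - \frac{x}{186}$ ($o{\left(x \right)} = x \left(- \frac{1}{186}\right) - \frac{101}{x} = - \frac{x}{186} - \frac{101}{x} = - \frac{101}{x} - \frac{x}{186}$)
$72 o{\left(S{\left(\left(1 - 4\right) + 2,-3 \right)} \right)} = 72 \left(- \frac{101}{\frac{1}{4} \left(\left(1 - 4\right) + 2\right) \left(\left(-3\right)^{2} + \left(\left(1 - 4\right) + 2\right)^{2}\right)} - \frac{\frac{1}{4} \left(\left(1 - 4\right) + 2\right) \left(\left(-3\right)^{2} + \left(\left(1 - 4\right) + 2\right)^{2}\right)}{186}\right) = 72 \left(- \frac{101}{\frac{1}{4} \left(-3 + 2\right) \left(9 + \left(-3 + 2\right)^{2}\right)} - \frac{\frac{1}{4} \left(-3 + 2\right) \left(9 + \left(-3 + 2\right)^{2}\right)}{186}\right) = 72 \left(- \frac{101}{\frac{1}{4} \left(-1\right) \left(9 + \left(-1\right)^{2}\right)} - \frac{\frac{1}{4} \left(-1\right) \left(9 + \left(-1\right)^{2}\right)}{186}\right) = 72 \left(- \frac{101}{\frac{1}{4} \left(-1\right) \left(9 + 1\right)} - \frac{\frac{1}{4} \left(-1\right) \left(9 + 1\right)}{186}\right) = 72 \left(- \frac{101}{\frac{1}{4} \left(-1\right) 10} - \frac{\frac{1}{4} \left(-1\right) 10}{186}\right) = 72 \left(- \frac{101}{- \frac{5}{2}} - - \frac{5}{372}\right) = 72 \left(\left(-101\right) \left(- \frac{2}{5}\right) + \frac{5}{372}\right) = 72 \left(\frac{202}{5} + \frac{5}{372}\right) = 72 \cdot \frac{75169}{1860} = \frac{451014}{155}$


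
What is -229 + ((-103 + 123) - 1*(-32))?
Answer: -177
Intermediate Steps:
-229 + ((-103 + 123) - 1*(-32)) = -229 + (20 + 32) = -229 + 52 = -177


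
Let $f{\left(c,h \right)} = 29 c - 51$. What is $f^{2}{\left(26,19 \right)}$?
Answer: $494209$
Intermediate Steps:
$f{\left(c,h \right)} = -51 + 29 c$
$f^{2}{\left(26,19 \right)} = \left(-51 + 29 \cdot 26\right)^{2} = \left(-51 + 754\right)^{2} = 703^{2} = 494209$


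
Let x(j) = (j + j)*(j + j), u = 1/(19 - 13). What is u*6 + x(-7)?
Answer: 197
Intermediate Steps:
u = ⅙ (u = 1/6 = ⅙ ≈ 0.16667)
x(j) = 4*j² (x(j) = (2*j)*(2*j) = 4*j²)
u*6 + x(-7) = (⅙)*6 + 4*(-7)² = 1 + 4*49 = 1 + 196 = 197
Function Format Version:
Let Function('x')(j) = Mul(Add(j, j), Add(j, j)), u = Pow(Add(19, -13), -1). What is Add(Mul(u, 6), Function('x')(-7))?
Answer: 197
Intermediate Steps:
u = Rational(1, 6) (u = Pow(6, -1) = Rational(1, 6) ≈ 0.16667)
Function('x')(j) = Mul(4, Pow(j, 2)) (Function('x')(j) = Mul(Mul(2, j), Mul(2, j)) = Mul(4, Pow(j, 2)))
Add(Mul(u, 6), Function('x')(-7)) = Add(Mul(Rational(1, 6), 6), Mul(4, Pow(-7, 2))) = Add(1, Mul(4, 49)) = Add(1, 196) = 197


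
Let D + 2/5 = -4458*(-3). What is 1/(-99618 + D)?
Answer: -5/431222 ≈ -1.1595e-5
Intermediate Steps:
D = 66868/5 (D = -⅖ - 4458*(-3) = -⅖ + 13374 = 66868/5 ≈ 13374.)
1/(-99618 + D) = 1/(-99618 + 66868/5) = 1/(-431222/5) = -5/431222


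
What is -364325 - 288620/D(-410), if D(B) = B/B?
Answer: -652945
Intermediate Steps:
D(B) = 1
-364325 - 288620/D(-410) = -364325 - 288620/1 = -364325 - 288620*1 = -364325 - 288620 = -652945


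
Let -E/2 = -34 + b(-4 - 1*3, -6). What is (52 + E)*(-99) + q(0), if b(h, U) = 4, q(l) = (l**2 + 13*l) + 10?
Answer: -11078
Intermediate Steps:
q(l) = 10 + l**2 + 13*l
E = 60 (E = -2*(-34 + 4) = -2*(-30) = 60)
(52 + E)*(-99) + q(0) = (52 + 60)*(-99) + (10 + 0**2 + 13*0) = 112*(-99) + (10 + 0 + 0) = -11088 + 10 = -11078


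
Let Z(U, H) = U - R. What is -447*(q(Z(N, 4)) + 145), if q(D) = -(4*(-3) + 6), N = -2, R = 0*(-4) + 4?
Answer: -67497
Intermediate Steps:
R = 4 (R = 0 + 4 = 4)
Z(U, H) = -4 + U (Z(U, H) = U - 1*4 = U - 4 = -4 + U)
q(D) = 6 (q(D) = -(-12 + 6) = -1*(-6) = 6)
-447*(q(Z(N, 4)) + 145) = -447*(6 + 145) = -447*151 = -67497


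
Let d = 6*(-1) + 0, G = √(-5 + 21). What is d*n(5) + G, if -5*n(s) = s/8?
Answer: 19/4 ≈ 4.7500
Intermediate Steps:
G = 4 (G = √16 = 4)
n(s) = -s/40 (n(s) = -s/(5*8) = -s/40)
d = -6 (d = -6 + 0 = -6)
d*n(5) + G = -(-3)*5/20 + 4 = -6*(-⅛) + 4 = ¾ + 4 = 19/4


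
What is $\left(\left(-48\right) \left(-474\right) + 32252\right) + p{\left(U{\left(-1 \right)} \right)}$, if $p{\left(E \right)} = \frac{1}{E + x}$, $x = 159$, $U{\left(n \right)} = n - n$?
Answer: $\frac{8745637}{159} \approx 55004.0$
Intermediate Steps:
$U{\left(n \right)} = 0$
$p{\left(E \right)} = \frac{1}{159 + E}$ ($p{\left(E \right)} = \frac{1}{E + 159} = \frac{1}{159 + E}$)
$\left(\left(-48\right) \left(-474\right) + 32252\right) + p{\left(U{\left(-1 \right)} \right)} = \left(\left(-48\right) \left(-474\right) + 32252\right) + \frac{1}{159 + 0} = \left(22752 + 32252\right) + \frac{1}{159} = 55004 + \frac{1}{159} = \frac{8745637}{159}$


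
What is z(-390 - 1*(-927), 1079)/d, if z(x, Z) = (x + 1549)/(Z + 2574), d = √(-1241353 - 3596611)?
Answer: -1043*I*√1209491/4418270623 ≈ -0.00025962*I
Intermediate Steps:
d = 2*I*√1209491 (d = √(-4837964) = 2*I*√1209491 ≈ 2199.5*I)
z(x, Z) = (1549 + x)/(2574 + Z)
z(-390 - 1*(-927), 1079)/d = ((1549 + (-390 - 1*(-927)))/(2574 + 1079))/((2*I*√1209491)) = ((1549 + (-390 + 927))/3653)*(-I*√1209491/2418982) = ((1549 + 537)/3653)*(-I*√1209491/2418982) = ((1/3653)*2086)*(-I*√1209491/2418982) = 2086*(-I*√1209491/2418982)/3653 = -1043*I*√1209491/4418270623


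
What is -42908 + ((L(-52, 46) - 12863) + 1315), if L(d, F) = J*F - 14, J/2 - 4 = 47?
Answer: -49778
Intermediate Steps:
J = 102 (J = 8 + 2*47 = 8 + 94 = 102)
L(d, F) = -14 + 102*F (L(d, F) = 102*F - 14 = -14 + 102*F)
-42908 + ((L(-52, 46) - 12863) + 1315) = -42908 + (((-14 + 102*46) - 12863) + 1315) = -42908 + (((-14 + 4692) - 12863) + 1315) = -42908 + ((4678 - 12863) + 1315) = -42908 + (-8185 + 1315) = -42908 - 6870 = -49778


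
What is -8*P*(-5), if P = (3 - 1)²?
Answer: 160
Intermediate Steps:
P = 4 (P = 2² = 4)
-8*P*(-5) = -8*4*(-5) = -32*(-5) = 160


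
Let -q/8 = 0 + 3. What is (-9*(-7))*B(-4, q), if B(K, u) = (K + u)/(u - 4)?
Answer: 63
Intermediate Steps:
q = -24 (q = -8*(0 + 3) = -8*3 = -24)
B(K, u) = (K + u)/(-4 + u)
(-9*(-7))*B(-4, q) = (-9*(-7))*((-4 - 24)/(-4 - 24)) = 63*(-28/(-28)) = 63*(-1/28*(-28)) = 63*1 = 63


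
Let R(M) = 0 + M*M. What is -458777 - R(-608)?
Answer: -828441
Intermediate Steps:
R(M) = M² (R(M) = 0 + M² = M²)
-458777 - R(-608) = -458777 - 1*(-608)² = -458777 - 1*369664 = -458777 - 369664 = -828441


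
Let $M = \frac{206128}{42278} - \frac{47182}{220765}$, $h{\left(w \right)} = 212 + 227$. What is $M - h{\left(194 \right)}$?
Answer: $- \frac{2026948292403}{4666751335} \approx -434.34$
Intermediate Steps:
$h{\left(w \right)} = 439$
$M = \frac{21755543662}{4666751335}$ ($M = 206128 \cdot \frac{1}{42278} - \frac{47182}{220765} = \frac{103064}{21139} - \frac{47182}{220765} = \frac{21755543662}{4666751335} \approx 4.6618$)
$M - h{\left(194 \right)} = \frac{21755543662}{4666751335} - 439 = - \frac{2026948292403}{4666751335}$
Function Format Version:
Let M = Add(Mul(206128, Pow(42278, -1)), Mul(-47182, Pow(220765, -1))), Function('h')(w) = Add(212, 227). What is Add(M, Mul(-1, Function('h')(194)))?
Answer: Rational(-2026948292403, 4666751335) ≈ -434.34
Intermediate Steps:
Function('h')(w) = 439
M = Rational(21755543662, 4666751335) (M = Add(Mul(206128, Rational(1, 42278)), Mul(-47182, Rational(1, 220765))) = Add(Rational(103064, 21139), Rational(-47182, 220765)) = Rational(21755543662, 4666751335) ≈ 4.6618)
Add(M, Mul(-1, Function('h')(194))) = Add(Rational(21755543662, 4666751335), Mul(-1, 439)) = Add(Rational(21755543662, 4666751335), -439) = Rational(-2026948292403, 4666751335)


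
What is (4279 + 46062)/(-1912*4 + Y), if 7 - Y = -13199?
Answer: 50341/5558 ≈ 9.0574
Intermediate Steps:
Y = 13206 (Y = 7 - 1*(-13199) = 7 + 13199 = 13206)
(4279 + 46062)/(-1912*4 + Y) = (4279 + 46062)/(-1912*4 + 13206) = 50341/(-7648 + 13206) = 50341/5558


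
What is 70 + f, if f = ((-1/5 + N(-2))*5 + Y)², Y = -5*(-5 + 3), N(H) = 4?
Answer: 911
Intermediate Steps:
Y = 10 (Y = -5*(-2) = 10)
f = 841 (f = ((-1/5 + 4)*5 + 10)² = ((-1*⅕ + 4)*5 + 10)² = ((-⅕ + 4)*5 + 10)² = ((19/5)*5 + 10)² = (19 + 10)² = 29² = 841)
70 + f = 70 + 841 = 911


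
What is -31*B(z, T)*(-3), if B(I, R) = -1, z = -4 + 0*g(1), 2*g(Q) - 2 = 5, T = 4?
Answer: -93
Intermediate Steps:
g(Q) = 7/2 (g(Q) = 1 + (½)*5 = 1 + 5/2 = 7/2)
z = -4 (z = -4 + 0*(7/2) = -4 + 0 = -4)
-31*B(z, T)*(-3) = -31*(-1)*(-3) = 31*(-3) = -93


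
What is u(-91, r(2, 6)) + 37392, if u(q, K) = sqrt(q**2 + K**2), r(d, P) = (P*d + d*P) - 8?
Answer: 37392 + sqrt(8537) ≈ 37484.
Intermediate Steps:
r(d, P) = -8 + 2*P*d (r(d, P) = (P*d + P*d) - 8 = 2*P*d - 8 = -8 + 2*P*d)
u(q, K) = sqrt(K**2 + q**2)
u(-91, r(2, 6)) + 37392 = sqrt((-8 + 2*6*2)**2 + (-91)**2) + 37392 = sqrt((-8 + 24)**2 + 8281) + 37392 = sqrt(16**2 + 8281) + 37392 = sqrt(256 + 8281) + 37392 = sqrt(8537) + 37392 = 37392 + sqrt(8537)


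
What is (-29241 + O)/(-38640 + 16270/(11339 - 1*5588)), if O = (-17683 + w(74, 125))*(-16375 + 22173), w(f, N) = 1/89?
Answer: 1116845873541/420766190 ≈ 2654.3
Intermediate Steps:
w(f, N) = 1/89
O = -9124811228/89 (O = (-17683 + 1/89)*(-16375 + 22173) = -1573786/89*5798 = -9124811228/89 ≈ -1.0253e+8)
(-29241 + O)/(-38640 + 16270/(11339 - 1*5588)) = (-29241 - 9124811228/89)/(-38640 + 16270/(11339 - 1*5588)) = -9127413677/(89*(-38640 + 16270/(11339 - 5588))) = -9127413677/(89*(-38640 + 16270/5751)) = -9127413677/(89*(-222202370/5751)) = -9127413677/89*(-5751/222202370) = 1116845873541/420766190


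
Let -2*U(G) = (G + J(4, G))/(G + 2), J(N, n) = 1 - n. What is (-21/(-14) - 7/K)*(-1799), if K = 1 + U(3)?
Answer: 203287/18 ≈ 11294.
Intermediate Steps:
U(G) = -1/(2*(2 + G)) (U(G) = -(G + (1 - G))/(2*(G + 2)) = -1/(2*(2 + G)))
K = 9/10 (K = 1 - 1/(4 + 2*3) = 1 - 1/(4 + 6) = 1 - 1/10 = 1 - 1*⅒ = 1 - ⅒ = 9/10 ≈ 0.90000)
(-21/(-14) - 7/K)*(-1799) = (-21/(-14) - 7/9/10)*(-1799) = (-21*(-1/14) - 7*10/9)*(-1799) = (3/2 - 70/9)*(-1799) = -113/18*(-1799) = 203287/18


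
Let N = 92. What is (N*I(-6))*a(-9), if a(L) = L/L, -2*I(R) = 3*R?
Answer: 828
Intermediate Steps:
I(R) = -3*R/2
a(L) = 1
(N*I(-6))*a(-9) = (92*(-3/2*(-6)))*1 = (92*9)*1 = 828*1 = 828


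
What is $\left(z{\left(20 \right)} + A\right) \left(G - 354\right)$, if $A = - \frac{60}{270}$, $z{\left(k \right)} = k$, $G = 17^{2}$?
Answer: $- \frac{11570}{9} \approx -1285.6$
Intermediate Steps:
$G = 289$
$A = - \frac{2}{9}$ ($A = \left(-60\right) \frac{1}{270} = - \frac{2}{9} \approx -0.22222$)
$\left(z{\left(20 \right)} + A\right) \left(G - 354\right) = \left(20 - \frac{2}{9}\right) \left(289 - 354\right) = \frac{178}{9} \left(-65\right) = - \frac{11570}{9}$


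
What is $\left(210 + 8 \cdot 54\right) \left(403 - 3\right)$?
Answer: $256800$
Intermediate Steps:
$\left(210 + 8 \cdot 54\right) \left(403 - 3\right) = \left(210 + 432\right) 400 = 642 \cdot 400 = 256800$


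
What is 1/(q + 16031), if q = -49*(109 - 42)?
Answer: 1/12748 ≈ 7.8444e-5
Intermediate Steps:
q = -3283 (q = -49*67 = -3283)
1/(q + 16031) = 1/(-3283 + 16031) = 1/12748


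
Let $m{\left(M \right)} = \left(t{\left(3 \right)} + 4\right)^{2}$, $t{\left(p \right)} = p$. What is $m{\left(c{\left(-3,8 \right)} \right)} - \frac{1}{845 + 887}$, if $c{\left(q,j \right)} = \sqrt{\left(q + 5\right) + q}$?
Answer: $\frac{84867}{1732} \approx 48.999$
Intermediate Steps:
$c{\left(q,j \right)} = \sqrt{5 + 2 q}$ ($c{\left(q,j \right)} = \sqrt{\left(5 + q\right) + q} = \sqrt{5 + 2 q}$)
$m{\left(M \right)} = 49$ ($m{\left(M \right)} = \left(3 + 4\right)^{2} = 7^{2} = 49$)
$m{\left(c{\left(-3,8 \right)} \right)} - \frac{1}{845 + 887} = 49 - \frac{1}{845 + 887} = 49 - \frac{1}{1732} = \frac{84867}{1732}$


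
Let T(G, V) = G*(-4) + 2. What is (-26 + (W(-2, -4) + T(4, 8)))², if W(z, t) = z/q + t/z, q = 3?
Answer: 13456/9 ≈ 1495.1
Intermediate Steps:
W(z, t) = z/3 + t/z
T(G, V) = 2 - 4*G (T(G, V) = -4*G + 2 = 2 - 4*G)
(-26 + (W(-2, -4) + T(4, 8)))² = (-26 + (((⅓)*(-2) - 4/(-2)) + (2 - 4*4)))² = (-26 + ((-⅔ - 4*(-½)) + (2 - 16)))² = (-26 + ((-⅔ + 2) - 14))² = (-26 + (4/3 - 14))² = (-26 - 38/3)² = (-116/3)² = 13456/9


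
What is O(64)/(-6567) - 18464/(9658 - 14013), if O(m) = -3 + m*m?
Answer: 103428073/28599285 ≈ 3.6165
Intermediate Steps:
O(m) = -3 + m²
O(64)/(-6567) - 18464/(9658 - 14013) = (-3 + 64²)/(-6567) - 18464/(9658 - 14013) = (-3 + 4096)*(-1/6567) - 18464/(-4355) = 4093*(-1/6567) - 18464*(-1/4355) = -4093/6567 + 18464/4355 = 103428073/28599285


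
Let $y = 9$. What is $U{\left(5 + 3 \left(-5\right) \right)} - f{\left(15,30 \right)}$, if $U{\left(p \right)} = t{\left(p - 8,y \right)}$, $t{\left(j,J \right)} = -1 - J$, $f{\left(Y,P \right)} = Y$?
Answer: $-25$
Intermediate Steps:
$U{\left(p \right)} = -10$ ($U{\left(p \right)} = -1 - 9 = -10$)
$U{\left(5 + 3 \left(-5\right) \right)} - f{\left(15,30 \right)} = -10 - 15 = -25$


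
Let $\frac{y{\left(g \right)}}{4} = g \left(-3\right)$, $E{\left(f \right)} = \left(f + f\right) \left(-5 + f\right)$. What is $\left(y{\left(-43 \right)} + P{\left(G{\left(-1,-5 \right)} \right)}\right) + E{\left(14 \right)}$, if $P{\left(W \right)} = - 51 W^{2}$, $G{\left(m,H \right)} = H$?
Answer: $-507$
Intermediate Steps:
$E{\left(f \right)} = 2 f \left(-5 + f\right)$
$y{\left(g \right)} = - 12 g$ ($y{\left(g \right)} = 4 g \left(-3\right) = 4 \left(- 3 g\right) = - 12 g$)
$\left(y{\left(-43 \right)} + P{\left(G{\left(-1,-5 \right)} \right)}\right) + E{\left(14 \right)} = \left(\left(-12\right) \left(-43\right) - 51 \left(-5\right)^{2}\right) + 2 \cdot 14 \left(-5 + 14\right) = \left(516 - 1275\right) + 2 \cdot 14 \cdot 9 = \left(516 - 1275\right) + 252 = -759 + 252 = -507$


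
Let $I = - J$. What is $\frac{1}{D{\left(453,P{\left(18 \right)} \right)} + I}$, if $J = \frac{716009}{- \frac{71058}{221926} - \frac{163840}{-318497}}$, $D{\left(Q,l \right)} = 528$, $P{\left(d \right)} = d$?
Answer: $- \frac{980614001}{3614446238938829} \approx -2.713 \cdot 10^{-7}$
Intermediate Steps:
$J = \frac{3614964003131357}{980614001}$ ($J = \frac{716009}{\left(-71058\right) \frac{1}{221926} - - \frac{163840}{318497}} = \frac{716009}{- \frac{35529}{110963} + \frac{163840}{318497}} = \frac{716009}{\frac{6864298007}{35341382611}} = 716009 \cdot \frac{35341382611}{6864298007} = \frac{3614964003131357}{980614001} \approx 3.6864 \cdot 10^{6}$)
$I = - \frac{3614964003131357}{980614001}$ ($I = \left(-1\right) \frac{3614964003131357}{980614001} = - \frac{3614964003131357}{980614001} \approx -3.6864 \cdot 10^{6}$)
$\frac{1}{D{\left(453,P{\left(18 \right)} \right)} + I} = \frac{1}{528 - \frac{3614964003131357}{980614001}} = \frac{1}{- \frac{3614446238938829}{980614001}} = - \frac{980614001}{3614446238938829}$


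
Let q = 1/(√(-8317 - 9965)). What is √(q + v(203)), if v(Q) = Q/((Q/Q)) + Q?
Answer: √(135697998744 - 18282*I*√18282)/18282 ≈ 20.149 - 0.00018353*I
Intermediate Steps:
v(Q) = 2*Q (v(Q) = Q/1 + Q = Q*1 + Q = Q + Q = 2*Q)
q = -I*√18282/18282 (q = 1/(√(-18282)) = 1/(I*√18282) = -I*√18282/18282 ≈ -0.0073958*I)
√(q + v(203)) = √(-I*√18282/18282 + 2*203) = √(-I*√18282/18282 + 406) = √(406 - I*√18282/18282)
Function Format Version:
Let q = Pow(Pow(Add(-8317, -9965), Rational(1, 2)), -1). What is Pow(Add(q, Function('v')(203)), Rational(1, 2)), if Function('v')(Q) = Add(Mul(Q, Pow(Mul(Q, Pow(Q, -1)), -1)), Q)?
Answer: Mul(Rational(1, 18282), Pow(Add(135697998744, Mul(-18282, I, Pow(18282, Rational(1, 2)))), Rational(1, 2))) ≈ Add(20.149, Mul(-0.00018353, I))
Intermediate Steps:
Function('v')(Q) = Mul(2, Q) (Function('v')(Q) = Add(Mul(Q, Pow(1, -1)), Q) = Add(Mul(Q, 1), Q) = Add(Q, Q) = Mul(2, Q))
q = Mul(Rational(-1, 18282), I, Pow(18282, Rational(1, 2))) (q = Pow(Pow(-18282, Rational(1, 2)), -1) = Pow(Mul(I, Pow(18282, Rational(1, 2))), -1) = Mul(Rational(-1, 18282), I, Pow(18282, Rational(1, 2))) ≈ Mul(-0.0073958, I))
Pow(Add(q, Function('v')(203)), Rational(1, 2)) = Pow(Add(Mul(Rational(-1, 18282), I, Pow(18282, Rational(1, 2))), Mul(2, 203)), Rational(1, 2)) = Pow(Add(Mul(Rational(-1, 18282), I, Pow(18282, Rational(1, 2))), 406), Rational(1, 2)) = Pow(Add(406, Mul(Rational(-1, 18282), I, Pow(18282, Rational(1, 2)))), Rational(1, 2))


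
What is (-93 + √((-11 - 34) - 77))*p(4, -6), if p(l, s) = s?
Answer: 558 - 6*I*√122 ≈ 558.0 - 66.272*I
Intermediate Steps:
(-93 + √((-11 - 34) - 77))*p(4, -6) = (-93 + √((-11 - 34) - 77))*(-6) = (-93 + √(-45 - 77))*(-6) = (-93 + √(-122))*(-6) = (-93 + I*√122)*(-6) = 558 - 6*I*√122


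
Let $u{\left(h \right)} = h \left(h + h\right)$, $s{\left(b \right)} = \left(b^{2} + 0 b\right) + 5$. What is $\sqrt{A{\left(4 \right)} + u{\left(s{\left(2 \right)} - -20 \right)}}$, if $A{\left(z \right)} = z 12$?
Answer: $\sqrt{1730} \approx 41.593$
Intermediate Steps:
$A{\left(z \right)} = 12 z$
$s{\left(b \right)} = 5 + b^{2}$ ($s{\left(b \right)} = \left(b^{2} + 0\right) + 5 = b^{2} + 5 = 5 + b^{2}$)
$u{\left(h \right)} = 2 h^{2}$ ($u{\left(h \right)} = h 2 h = 2 h^{2}$)
$\sqrt{A{\left(4 \right)} + u{\left(s{\left(2 \right)} - -20 \right)}} = \sqrt{12 \cdot 4 + 2 \left(\left(5 + 2^{2}\right) - -20\right)^{2}} = \sqrt{48 + 2 \left(\left(5 + 4\right) + 20\right)^{2}} = \sqrt{48 + 2 \left(9 + 20\right)^{2}} = \sqrt{48 + 2 \cdot 29^{2}} = \sqrt{48 + 2 \cdot 841} = \sqrt{48 + 1682} = \sqrt{1730}$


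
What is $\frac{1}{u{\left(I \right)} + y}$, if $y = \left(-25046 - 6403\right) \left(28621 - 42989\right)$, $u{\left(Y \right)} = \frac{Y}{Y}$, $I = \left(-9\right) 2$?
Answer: $\frac{1}{451859233} \approx 2.2131 \cdot 10^{-9}$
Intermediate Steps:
$I = -18$
$u{\left(Y \right)} = 1$
$y = 451859232$ ($y = \left(-31449\right) \left(-14368\right) = 451859232$)
$\frac{1}{u{\left(I \right)} + y} = \frac{1}{1 + 451859232} = \frac{1}{451859233}$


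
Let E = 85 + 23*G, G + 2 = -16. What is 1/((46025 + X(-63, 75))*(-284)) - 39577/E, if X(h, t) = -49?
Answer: 73823452977/613687648 ≈ 120.29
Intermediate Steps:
G = -18 (G = -2 - 16 = -18)
E = -329 (E = 85 + 23*(-18) = 85 - 414 = -329)
1/((46025 + X(-63, 75))*(-284)) - 39577/E = 1/((46025 - 49)*(-284)) - 39577/(-329) = -1/284/45976 - 39577*(-1/329) = (1/45976)*(-1/284) + 39577/329 = -1/13057184 + 39577/329 = 73823452977/613687648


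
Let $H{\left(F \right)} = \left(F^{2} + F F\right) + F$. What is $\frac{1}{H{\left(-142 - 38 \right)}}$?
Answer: $\frac{1}{64620} \approx 1.5475 \cdot 10^{-5}$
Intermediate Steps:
$H{\left(F \right)} = F + 2 F^{2}$ ($H{\left(F \right)} = \left(F^{2} + F^{2}\right) + F = 2 F^{2} + F = F + 2 F^{2}$)
$\frac{1}{H{\left(-142 - 38 \right)}} = \frac{1}{\left(-142 - 38\right) \left(1 + 2 \left(-142 - 38\right)\right)} = \frac{1}{\left(-180\right) \left(1 + 2 \left(-180\right)\right)} = \frac{1}{\left(-180\right) \left(1 - 360\right)} = \frac{1}{\left(-180\right) \left(-359\right)} = \frac{1}{64620}$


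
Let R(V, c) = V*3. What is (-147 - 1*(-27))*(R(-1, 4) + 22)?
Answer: -2280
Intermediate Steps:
R(V, c) = 3*V
(-147 - 1*(-27))*(R(-1, 4) + 22) = (-147 - 1*(-27))*(3*(-1) + 22) = (-147 + 27)*(-3 + 22) = -120*19 = -2280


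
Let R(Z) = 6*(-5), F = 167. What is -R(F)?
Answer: 30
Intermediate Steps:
R(Z) = -30
-R(F) = -1*(-30) = 30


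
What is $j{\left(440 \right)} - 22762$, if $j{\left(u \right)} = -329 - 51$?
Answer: $-23142$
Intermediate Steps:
$j{\left(u \right)} = -380$
$j{\left(440 \right)} - 22762 = -380 - 22762 = -23142$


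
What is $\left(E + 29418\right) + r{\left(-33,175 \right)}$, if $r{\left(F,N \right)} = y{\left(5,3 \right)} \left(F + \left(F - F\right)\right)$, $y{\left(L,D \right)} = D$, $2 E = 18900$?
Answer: $38769$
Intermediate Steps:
$E = 9450$ ($E = \frac{1}{2} \cdot 18900 = 9450$)
$r{\left(F,N \right)} = 3 F$ ($r{\left(F,N \right)} = 3 \left(F + \left(F - F\right)\right) = 3 \left(F + 0\right) = 3 F$)
$\left(E + 29418\right) + r{\left(-33,175 \right)} = \left(9450 + 29418\right) + 3 \left(-33\right) = 38868 - 99 = 38769$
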